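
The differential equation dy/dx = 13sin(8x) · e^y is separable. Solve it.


Separate: e^(-y) dy = 13sin(8x) dx.
Integrate: -e^(-y) = -(13/8)cos(8x) + C₀.
Rearrange: e^(-y) = (13/8)cos(8x) + C.


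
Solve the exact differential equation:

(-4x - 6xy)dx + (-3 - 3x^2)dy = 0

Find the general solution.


Check exactness: ∂M/∂y = -6x and ∂N/∂x = -6x; equal, so the equation is exact.
Integrate M with respect to x (treating y as constant): ∫M dx = -2x^2 - 3x^2y + h(y).
Differentiate w.r.t. y and set equal to N: the x-dependent terms already match, leaving h'(y) = -3. Integrate: h(y) = -3y.
So F(x,y) = -3y - 2x^2 - 3x^2y.
General solution: -3y - 2x^2 - 3x^2y = C.


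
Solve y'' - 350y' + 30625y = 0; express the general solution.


Characteristic equation: r² - 350r + 30625 = 0, i.e. (r - 175)² = 0.
Repeated root r = 175; include an x factor for the second linearly independent solution.
General solution: y = (C₁ + C₂x)e^(175x).


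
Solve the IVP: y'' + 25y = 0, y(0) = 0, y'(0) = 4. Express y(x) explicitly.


Characteristic roots of r² + 25 = 0 are ±5i, so y = C₁cos(5x) + C₂sin(5x).
Apply y(0) = 0: C₁ = 0. Differentiate and apply y'(0) = 4: 5·C₂ = 4, so C₂ = 4/5.
Particular solution: y = (4/5)sin(5x).


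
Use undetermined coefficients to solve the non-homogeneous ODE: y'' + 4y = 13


Homogeneous part: r² + 4 = 0 ⇒ r = ±2i, so y_h = C₁cos(2x) + C₂sin(2x).
Try constant y_p = A; plug in: 4A = 13 ⇒ A = 13/4.
General solution: y = C₁cos(2x) + C₂sin(2x) + 13/4.


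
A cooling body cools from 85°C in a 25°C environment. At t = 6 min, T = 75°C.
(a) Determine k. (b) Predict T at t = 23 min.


Newton's law: T(t) = T_a + (T₀ - T_a)e^(-kt).
(a) Use T(6) = 75: (75 - 25)/(85 - 25) = e^(-k·6), so k = -ln(0.833)/6 ≈ 0.0304.
(b) Apply k to t = 23: T(23) = 25 + (60)e^(-0.699) ≈ 54.8°C.


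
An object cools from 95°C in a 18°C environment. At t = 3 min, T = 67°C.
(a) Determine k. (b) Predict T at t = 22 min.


Newton's law: T(t) = T_a + (T₀ - T_a)e^(-kt).
(a) Use T(3) = 67: (67 - 18)/(95 - 18) = e^(-k·3), so k = -ln(0.636)/3 ≈ 0.1507.
(b) Apply k to t = 22: T(22) = 18 + (77)e^(-3.315) ≈ 20.8°C.


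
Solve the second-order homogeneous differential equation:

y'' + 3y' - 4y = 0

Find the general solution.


Characteristic equation: r² + 3r - 4 = 0.
Factor: (r + 4)(r - 1) = 0 ⇒ r = -4, 1 (distinct real).
General solution: y = C₁e^(-4x) + C₂e^(x).


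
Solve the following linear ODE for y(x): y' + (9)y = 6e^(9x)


P(x) = 9 ⇒ μ = e^(9x).
(μ y)' = 6e^(18x) ⇒ μ y = (6/18)e^(18x) + C.
Divide by μ: y = (1/3)e^(9x) + Ce^(-9x).


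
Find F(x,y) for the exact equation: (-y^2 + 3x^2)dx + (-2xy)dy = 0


Check exactness: ∂M/∂y = -2y and ∂N/∂x = -2y; equal, so the equation is exact.
Integrate M with respect to x (treating y as constant): ∫M dx = -xy^2 + x^3 + h(y).
Differentiate w.r.t. y and set equal to N: all terms match, so h'(y) = 0 and h is a constant absorbed into C.
General solution: -xy^2 + x^3 = C.


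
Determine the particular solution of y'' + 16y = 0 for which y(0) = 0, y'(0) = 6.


Characteristic roots of r² + 16 = 0 are ±4i, so y = C₁cos(4x) + C₂sin(4x).
Apply y(0) = 0: C₁ = 0. Differentiate and apply y'(0) = 6: 4·C₂ = 6, so C₂ = 3/2.
Particular solution: y = (3/2)sin(4x).


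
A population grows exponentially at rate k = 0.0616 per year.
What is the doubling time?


Exponential growth: P(t) = P₀ e^(0.0616t). Set P(t)/P₀ = 2: e^(0.0616t) = 2.
Solve: t = ln(2)/0.0616 ≈ 11.25 years.


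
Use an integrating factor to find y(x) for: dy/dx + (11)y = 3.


P(x) = 11, Q(x) = 3; integrating factor μ = e^(11x).
(μ y)' = 3e^(11x) ⇒ μ y = (3/11)e^(11x) + C.
Divide by μ: y = 3/11 + Ce^(-11x).


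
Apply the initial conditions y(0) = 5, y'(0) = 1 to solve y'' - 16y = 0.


Characteristic roots of r² - 16 = 0 are 4, -4.
General solution y = c₁ e^(4x) + c₂ e^(-4x).
Apply y(0) = 5: c₁ + c₂ = 5. Apply y'(0) = 1: 4 c₁ - 4 c₂ = 1.
Solve: c₁ = 21/8, c₂ = 19/8.
Particular solution: y = (21/8)e^(4x) + (19/8)e^(-4x).


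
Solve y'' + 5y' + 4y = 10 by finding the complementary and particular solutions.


Characteristic roots of r² + 5r + 4 = 0 are -4, -1.
y_h = C₁e^(-4x) + C₂e^(-x).
Constant forcing; try y_p = A. Then 4A = 10 ⇒ A = 5/2.
General solution: y = C₁e^(-4x) + C₂e^(-x) + 5/2.


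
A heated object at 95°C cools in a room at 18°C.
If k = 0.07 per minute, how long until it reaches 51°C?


From T(t) = T_a + (T₀ - T_a)e^(-kt), set T(t) = 51:
(51 - 18) / (95 - 18) = e^(-0.07t), so t = -ln(0.429)/0.07 ≈ 12.1 minutes.


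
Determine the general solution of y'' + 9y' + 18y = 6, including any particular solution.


Characteristic roots of r² + 9r + 18 = 0 are -3, -6.
y_h = C₁e^(-3x) + C₂e^(-6x).
Constant forcing; try y_p = A. Then 18A = 6 ⇒ A = 1/3.
General solution: y = C₁e^(-3x) + C₂e^(-6x) + 1/3.


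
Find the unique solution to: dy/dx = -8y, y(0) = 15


General solution of y' = -8y is y = Ce^(-8x).
Apply y(0) = 15: C = 15.
Particular solution: y = 15e^(-8x).


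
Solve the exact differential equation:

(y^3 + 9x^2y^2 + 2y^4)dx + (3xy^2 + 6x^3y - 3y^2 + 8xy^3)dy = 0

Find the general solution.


Check exactness: ∂M/∂y = 3y^2 + 18x^2y + 8y^3 and ∂N/∂x = 3y^2 + 18x^2y + 8y^3; equal, so the equation is exact.
Integrate M with respect to x (treating y as constant): ∫M dx = xy^3 + 3x^3y^2 + 2xy^4 + h(y).
Differentiate w.r.t. y and set equal to N: the x-dependent terms already match, leaving h'(y) = -3y^2. Integrate: h(y) = -y^3.
So F(x,y) = xy^3 + 3x^3y^2 - y^3 + 2xy^4.
General solution: xy^3 + 3x^3y^2 - y^3 + 2xy^4 = C.


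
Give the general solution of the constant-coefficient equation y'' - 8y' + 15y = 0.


Characteristic equation: r² - 8r + 15 = 0.
Factor: (r - 5)(r - 3) = 0 ⇒ r = 5, 3 (distinct real).
General solution: y = C₁e^(5x) + C₂e^(3x).


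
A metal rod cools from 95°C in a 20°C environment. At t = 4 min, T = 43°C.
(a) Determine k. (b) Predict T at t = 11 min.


Newton's law: T(t) = T_a + (T₀ - T_a)e^(-kt).
(a) Use T(4) = 43: (43 - 20)/(95 - 20) = e^(-k·4), so k = -ln(0.307)/4 ≈ 0.2955.
(b) Apply k to t = 11: T(11) = 20 + (75)e^(-3.250) ≈ 22.9°C.


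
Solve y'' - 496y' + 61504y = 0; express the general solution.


Characteristic equation: r² - 496r + 61504 = 0, i.e. (r - 248)² = 0.
Repeated root r = 248; include an x factor for the second linearly independent solution.
General solution: y = (C₁ + C₂x)e^(248x).


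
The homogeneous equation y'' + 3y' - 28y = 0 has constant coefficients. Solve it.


Characteristic equation: r² + 3r - 28 = 0.
Factor: (r - 4)(r + 7) = 0 ⇒ r = 4, -7 (distinct real).
General solution: y = C₁e^(4x) + C₂e^(-7x).


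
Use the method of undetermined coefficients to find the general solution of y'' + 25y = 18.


Homogeneous part: r² + 25 = 0 ⇒ r = ±5i, so y_h = C₁cos(5x) + C₂sin(5x).
Try constant y_p = A; plug in: 25A = 18 ⇒ A = 18/25.
General solution: y = C₁cos(5x) + C₂sin(5x) + 18/25.


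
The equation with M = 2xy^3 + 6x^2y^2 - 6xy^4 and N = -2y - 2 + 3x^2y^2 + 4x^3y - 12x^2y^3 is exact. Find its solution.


Check exactness: ∂M/∂y = 6xy^2 + 12x^2y - 24xy^3 and ∂N/∂x = 6xy^2 + 12x^2y - 24xy^3; equal, so the equation is exact.
Integrate M with respect to x (treating y as constant): ∫M dx = x^2y^3 + 2x^3y^2 - 3x^2y^4 + h(y).
Differentiate w.r.t. y and set equal to N: the x-dependent terms already match, leaving h'(y) = -2y - 2. Integrate: h(y) = -y^2 - 2y.
So F(x,y) = -y^2 - 2y + x^2y^3 + 2x^3y^2 - 3x^2y^4.
General solution: -y^2 - 2y + x^2y^3 + 2x^3y^2 - 3x^2y^4 = C.


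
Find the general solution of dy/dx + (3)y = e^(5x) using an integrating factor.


P(x) = 3 ⇒ μ = e^(3x).
(μ y)' = e^(8x) ⇒ μ y = e^(8x)/8 + C.
Divide by μ: y = (1/8)e^(5x) + Ce^(-3x).


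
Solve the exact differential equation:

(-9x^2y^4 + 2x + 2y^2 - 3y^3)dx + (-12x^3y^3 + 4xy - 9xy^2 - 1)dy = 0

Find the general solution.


Check exactness: ∂M/∂y = -36x^2y^3 + 4y - 9y^2 and ∂N/∂x = -36x^2y^3 + 4y - 9y^2; equal, so the equation is exact.
Integrate M with respect to x (treating y as constant): ∫M dx = -3x^3y^4 + x^2 + 2xy^2 - 3xy^3 + h(y).
Differentiate w.r.t. y and set equal to N: the x-dependent terms already match, leaving h'(y) = -1. Integrate: h(y) = -y.
So F(x,y) = -3x^3y^4 + x^2 + 2xy^2 - 3xy^3 - y.
General solution: -3x^3y^4 + x^2 + 2xy^2 - 3xy^3 - y = C.


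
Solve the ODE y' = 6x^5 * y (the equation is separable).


Separate variables: dy/y = 6x^5 dx.
Integrate: ln|y| = x^6 + C₀.
Exponentiate: y = Ce^(x^6).


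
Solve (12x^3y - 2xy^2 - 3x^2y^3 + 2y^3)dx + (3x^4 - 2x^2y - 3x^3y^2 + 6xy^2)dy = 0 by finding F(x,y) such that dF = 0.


Check exactness: ∂M/∂y = 12x^3 - 4xy - 9x^2y^2 + 6y^2 and ∂N/∂x = 12x^3 - 4xy - 9x^2y^2 + 6y^2; equal, so the equation is exact.
Integrate M with respect to x (treating y as constant): ∫M dx = 3x^4y - x^2y^2 - x^3y^3 + 2xy^3 + h(y).
Differentiate w.r.t. y and set equal to N: all terms match, so h'(y) = 0 and h is a constant absorbed into C.
General solution: 3x^4y - x^2y^2 - x^3y^3 + 2xy^3 = C.


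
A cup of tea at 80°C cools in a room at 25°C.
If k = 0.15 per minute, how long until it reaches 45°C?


From T(t) = T_a + (T₀ - T_a)e^(-kt), set T(t) = 45:
(45 - 25) / (80 - 25) = e^(-0.15t), so t = -ln(0.364)/0.15 ≈ 6.7 minutes.


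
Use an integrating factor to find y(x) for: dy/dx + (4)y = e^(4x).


P(x) = 4 ⇒ μ = e^(4x).
(μ y)' = e^(8x) ⇒ μ y = (1/8)e^(8x) + C.
Divide by μ: y = (1/8)e^(4x) + Ce^(-4x).


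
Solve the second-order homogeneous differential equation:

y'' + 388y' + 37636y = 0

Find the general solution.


Characteristic equation: r² + 388r + 37636 = 0, i.e. (r + 194)² = 0.
Repeated root r = -194; include an x factor for the second linearly independent solution.
General solution: y = (C₁ + C₂x)e^(-194x).


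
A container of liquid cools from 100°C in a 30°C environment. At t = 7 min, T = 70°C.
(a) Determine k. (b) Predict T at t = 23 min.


Newton's law: T(t) = T_a + (T₀ - T_a)e^(-kt).
(a) Use T(7) = 70: (70 - 30)/(100 - 30) = e^(-k·7), so k = -ln(0.571)/7 ≈ 0.0799.
(b) Apply k to t = 23: T(23) = 30 + (70)e^(-1.839) ≈ 41.1°C.


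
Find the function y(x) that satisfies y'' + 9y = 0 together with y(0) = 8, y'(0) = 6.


Characteristic roots of r² + 9 = 0 are ±3i, so y = C₁cos(3x) + C₂sin(3x).
Apply y(0) = 8: C₁ = 8. Differentiate and apply y'(0) = 6: 3·C₂ = 6, so C₂ = 2.
Particular solution: y = 8cos(3x) + 2sin(3x).


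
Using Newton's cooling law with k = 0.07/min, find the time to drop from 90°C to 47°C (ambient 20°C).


From T(t) = T_a + (T₀ - T_a)e^(-kt), set T(t) = 47:
(47 - 20) / (90 - 20) = e^(-0.07t), so t = -ln(0.386)/0.07 ≈ 13.6 minutes.


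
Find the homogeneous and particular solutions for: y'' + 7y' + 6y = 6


Characteristic roots of r² + 7r + 6 = 0 are -6, -1.
y_h = C₁e^(-6x) + C₂e^(-x).
Constant forcing; try y_p = A. Then 6A = 6 ⇒ A = 1.
General solution: y = C₁e^(-6x) + C₂e^(-x) + 1.


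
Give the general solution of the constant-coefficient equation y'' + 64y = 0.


Characteristic equation: r² + 64 = 0.
Discriminant is negative; roots r = 0 ± 8i (complex conjugate pair).
General solution uses e^(α x)(C₁ cos(β x) + C₂ sin(β x)): y = C₁cos(8x) + C₂sin(8x).


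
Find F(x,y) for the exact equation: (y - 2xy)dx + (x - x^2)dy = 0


Check exactness: ∂M/∂y = 1 - 2x and ∂N/∂x = 1 - 2x; equal, so the equation is exact.
Integrate M with respect to x (treating y as constant): ∫M dx = xy - x^2y + h(y).
Differentiate w.r.t. y and set equal to N: all terms match, so h'(y) = 0 and h is a constant absorbed into C.
General solution: xy - x^2y = C.


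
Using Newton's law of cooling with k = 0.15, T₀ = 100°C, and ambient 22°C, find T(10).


Newton's law: dT/dt = -k(T - T_a) has solution T(t) = T_a + (T₀ - T_a)e^(-kt).
Plug in T_a = 22, T₀ = 100, k = 0.15, t = 10: T(10) = 22 + (78)e^(-1.50) ≈ 39.4°C.


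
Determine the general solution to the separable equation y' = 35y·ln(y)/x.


Separate: dy/[y ln(y)] = 35 dx/x.
Substitute u = ln(y): du/u = 35 dx/x.
Integrate: ln|ln(y)| = 35ln|x| + C₀, hence ln(y) = C·x^35.


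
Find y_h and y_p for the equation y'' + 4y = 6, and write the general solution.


Homogeneous part: r² + 4 = 0 ⇒ r = ±2i, so y_h = C₁cos(2x) + C₂sin(2x).
Try constant y_p = A; plug in: 4A = 6 ⇒ A = 3/2.
General solution: y = C₁cos(2x) + C₂sin(2x) + 3/2.


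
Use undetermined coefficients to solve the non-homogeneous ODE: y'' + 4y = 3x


Homogeneous: r² + 4 = 0 ⇒ r = ±2i, y_h = C₁cos(2x) + C₂sin(2x).
Polynomial forcing; try y_p = Ax + B. Then y_p'' + 4 y_p = 4(Ax + B) = 3x, so B = 0 and A = 3/4.
General solution: y = C₁cos(2x) + C₂sin(2x) + (3/4)x.


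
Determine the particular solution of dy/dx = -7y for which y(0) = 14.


General solution of y' = -7y is y = Ce^(-7x).
Apply y(0) = 14: C = 14.
Particular solution: y = 14e^(-7x).


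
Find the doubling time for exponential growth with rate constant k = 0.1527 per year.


Exponential growth: P(t) = P₀ e^(0.1527t). Set P(t)/P₀ = 2: e^(0.1527t) = 2.
Solve: t = ln(2)/0.1527 ≈ 4.54 years.


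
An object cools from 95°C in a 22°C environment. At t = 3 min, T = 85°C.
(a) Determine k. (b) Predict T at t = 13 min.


Newton's law: T(t) = T_a + (T₀ - T_a)e^(-kt).
(a) Use T(3) = 85: (85 - 22)/(95 - 22) = e^(-k·3), so k = -ln(0.863)/3 ≈ 0.0491.
(b) Apply k to t = 13: T(13) = 22 + (73)e^(-0.638) ≈ 60.6°C.


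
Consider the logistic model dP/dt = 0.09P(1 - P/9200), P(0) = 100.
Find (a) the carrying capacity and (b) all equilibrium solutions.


Logistic ODE dP/dt = 0.09P(1 - P/9200) has equilibria where dP/dt = 0, i.e. P = 0 or P = 9200.
The coefficient (1 - P/K) = 0 when P = K, identifying K = 9200 as the carrying capacity.
(a) K = 9200; (b) equilibria P = 0 and P = 9200.


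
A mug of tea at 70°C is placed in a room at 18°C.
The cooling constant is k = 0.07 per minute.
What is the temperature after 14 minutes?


Newton's law: dT/dt = -k(T - T_a) has solution T(t) = T_a + (T₀ - T_a)e^(-kt).
Plug in T_a = 18, T₀ = 70, k = 0.07, t = 14: T(14) = 18 + (52)e^(-0.98) ≈ 37.5°C.


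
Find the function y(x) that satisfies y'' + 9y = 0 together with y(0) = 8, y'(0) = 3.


Characteristic roots of r² + 9 = 0 are ±3i, so y = C₁cos(3x) + C₂sin(3x).
Apply y(0) = 8: C₁ = 8. Differentiate and apply y'(0) = 3: 3·C₂ = 3, so C₂ = 1.
Particular solution: y = 8cos(3x) + sin(3x).


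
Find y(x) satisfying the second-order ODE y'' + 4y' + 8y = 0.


Characteristic equation: r² + 4r + 8 = 0.
Discriminant is negative; roots r = -2 ± 2i (complex conjugate pair).
General solution uses e^(α x)(C₁ cos(β x) + C₂ sin(β x)): y = e^(-2x)(C₁cos(2x) + C₂sin(2x)).


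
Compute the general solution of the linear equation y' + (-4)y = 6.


P(x) = -4 ⇒ μ = e^(-4x).
(μ y)' = 6e^(-4x) ⇒ μ y = -(3/2)e^(-4x) + C.
Divide by μ: y = -3/2 + Ce^(4x).


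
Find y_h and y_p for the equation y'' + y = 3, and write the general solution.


Homogeneous part: r² + 1 = 0 ⇒ r = ±1i, so y_h = C₁cos(x) + C₂sin(x).
Try constant y_p = A; plug in: 1A = 3 ⇒ A = 3.
General solution: y = C₁cos(x) + C₂sin(x) + 3.


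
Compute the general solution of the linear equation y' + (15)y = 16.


P(x) = 15, Q(x) = 16; integrating factor μ = e^(15x).
(μ y)' = 16e^(15x) ⇒ μ y = (16/15)e^(15x) + C.
Divide by μ: y = 16/15 + Ce^(-15x).


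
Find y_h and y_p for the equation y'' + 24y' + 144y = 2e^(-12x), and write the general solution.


Characteristic polynomial (r + 12)² = 0; repeated root r = -12.
y_h = (C₁ + C₂x)e^(-12x). Forcing matches the repeated root (resonance), so try y_p = Ax² e^(-12x).
Substitute and solve for A: 2A = 2, so A = 1.
General solution: y = (C₁ + C₂x + x²)e^(-12x).


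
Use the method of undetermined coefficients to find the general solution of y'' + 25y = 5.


Homogeneous part: r² + 25 = 0 ⇒ r = ±5i, so y_h = C₁cos(5x) + C₂sin(5x).
Try constant y_p = A; plug in: 25A = 5 ⇒ A = 1/5.
General solution: y = C₁cos(5x) + C₂sin(5x) + 1/5.


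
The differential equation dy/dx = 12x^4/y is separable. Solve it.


Separate variables: y dy = 12x^4 dx.
Integrate both sides: y²/2 = (12/5)x^5 + C₀.
Multiply by 2: y² = (24/5)x^5 + C.


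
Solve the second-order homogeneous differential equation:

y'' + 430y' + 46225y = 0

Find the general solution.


Characteristic equation: r² + 430r + 46225 = 0, i.e. (r + 215)² = 0.
Repeated root r = -215; include an x factor for the second linearly independent solution.
General solution: y = (C₁ + C₂x)e^(-215x).


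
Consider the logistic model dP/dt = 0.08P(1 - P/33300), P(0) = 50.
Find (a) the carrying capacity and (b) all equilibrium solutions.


Logistic ODE dP/dt = 0.08P(1 - P/33300) has equilibria where dP/dt = 0, i.e. P = 0 or P = 33300.
The coefficient (1 - P/K) = 0 when P = K, identifying K = 33300 as the carrying capacity.
(a) K = 33300; (b) equilibria P = 0 and P = 33300.


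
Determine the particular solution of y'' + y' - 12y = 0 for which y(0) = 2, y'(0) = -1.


Characteristic roots of r² + r - 12 = 0 are 3, -4.
General solution y = c₁ e^(3x) + c₂ e^(-4x).
Apply y(0) = 2: c₁ + c₂ = 2. Apply y'(0) = -1: 3 c₁ - 4 c₂ = -1.
Solve: c₁ = 1, c₂ = 1.
Particular solution: y = e^(3x) + e^(-4x).


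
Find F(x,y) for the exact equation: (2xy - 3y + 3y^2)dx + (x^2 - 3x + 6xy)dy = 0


Check exactness: ∂M/∂y = 2x - 3 + 6y and ∂N/∂x = 2x - 3 + 6y; equal, so the equation is exact.
Integrate M with respect to x (treating y as constant): ∫M dx = x^2y - 3xy + 3xy^2 + h(y).
Differentiate w.r.t. y and set equal to N: all terms match, so h'(y) = 0 and h is a constant absorbed into C.
General solution: x^2y - 3xy + 3xy^2 = C.


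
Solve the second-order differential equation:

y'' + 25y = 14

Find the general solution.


Homogeneous part: r² + 25 = 0 ⇒ r = ±5i, so y_h = C₁cos(5x) + C₂sin(5x).
Try constant y_p = A; plug in: 25A = 14 ⇒ A = 14/25.
General solution: y = C₁cos(5x) + C₂sin(5x) + 14/25.


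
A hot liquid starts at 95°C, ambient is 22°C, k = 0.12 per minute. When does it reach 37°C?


From T(t) = T_a + (T₀ - T_a)e^(-kt), set T(t) = 37:
(37 - 22) / (95 - 22) = e^(-0.12t), so t = -ln(0.205)/0.12 ≈ 13.2 minutes.


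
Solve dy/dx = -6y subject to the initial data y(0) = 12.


General solution of y' = -6y is y = Ce^(-6x).
Apply y(0) = 12: C = 12.
Particular solution: y = 12e^(-6x).


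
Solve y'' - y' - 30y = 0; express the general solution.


Characteristic equation: r² - r - 30 = 0.
Factor: (r + 5)(r - 6) = 0 ⇒ r = -5, 6 (distinct real).
General solution: y = C₁e^(-5x) + C₂e^(6x).


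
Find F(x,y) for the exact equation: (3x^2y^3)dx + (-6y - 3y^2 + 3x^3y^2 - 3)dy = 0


Check exactness: ∂M/∂y = 9x^2y^2 and ∂N/∂x = 9x^2y^2; equal, so the equation is exact.
Integrate M with respect to x (treating y as constant): ∫M dx = x^3y^3 + h(y).
Differentiate w.r.t. y and set equal to N: the x-dependent terms already match, leaving h'(y) = -6y - 3y^2 - 3. Integrate: h(y) = -3y^2 - y^3 - 3y.
So F(x,y) = -3y^2 - y^3 + x^3y^3 - 3y.
General solution: -3y^2 - y^3 + x^3y^3 - 3y = C.


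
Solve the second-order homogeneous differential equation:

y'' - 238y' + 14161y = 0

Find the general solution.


Characteristic equation: r² - 238r + 14161 = 0, i.e. (r - 119)² = 0.
Repeated root r = 119; include an x factor for the second linearly independent solution.
General solution: y = (C₁ + C₂x)e^(119x).


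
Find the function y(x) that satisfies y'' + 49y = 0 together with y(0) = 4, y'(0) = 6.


Characteristic roots of r² + 49 = 0 are ±7i, so y = C₁cos(7x) + C₂sin(7x).
Apply y(0) = 4: C₁ = 4. Differentiate and apply y'(0) = 6: 7·C₂ = 6, so C₂ = 6/7.
Particular solution: y = 4cos(7x) + (6/7)sin(7x).


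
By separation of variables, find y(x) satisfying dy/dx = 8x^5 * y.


Separate variables: dy/y = 8x^5 dx.
Integrate: ln|y| = (4/3)x^6 + C₀.
Exponentiate: y = Ce^((4/3)x^6).


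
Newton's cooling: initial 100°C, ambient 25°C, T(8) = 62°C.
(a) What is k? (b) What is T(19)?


Newton's law: T(t) = T_a + (T₀ - T_a)e^(-kt).
(a) Use T(8) = 62: (62 - 25)/(100 - 25) = e^(-k·8), so k = -ln(0.493)/8 ≈ 0.0883.
(b) Apply k to t = 19: T(19) = 25 + (75)e^(-1.678) ≈ 39.0°C.


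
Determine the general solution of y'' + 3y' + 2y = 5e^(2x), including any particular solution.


Characteristic roots of r² + 3r + 2 = 0 are -1, -2.
y_h = C₁e^(-x) + C₂e^(-2x).
Forcing exponent 2 is not a characteristic root; try y_p = Ae^(2x).
Substitute: A·(4 + (3)·2 + (2)) = A·12 = 5, so A = 5/12.
General solution: y = C₁e^(-x) + C₂e^(-2x) + (5/12)e^(2x).


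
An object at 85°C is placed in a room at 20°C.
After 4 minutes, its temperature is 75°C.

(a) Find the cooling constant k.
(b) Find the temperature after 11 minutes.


Newton's law: T(t) = T_a + (T₀ - T_a)e^(-kt).
(a) Use T(4) = 75: (75 - 20)/(85 - 20) = e^(-k·4), so k = -ln(0.846)/4 ≈ 0.0418.
(b) Apply k to t = 11: T(11) = 20 + (65)e^(-0.459) ≈ 61.1°C.


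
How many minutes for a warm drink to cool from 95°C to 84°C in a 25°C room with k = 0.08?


From T(t) = T_a + (T₀ - T_a)e^(-kt), set T(t) = 84:
(84 - 25) / (95 - 25) = e^(-0.08t), so t = -ln(0.843)/0.08 ≈ 2.1 minutes.


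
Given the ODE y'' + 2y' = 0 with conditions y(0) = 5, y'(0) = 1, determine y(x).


Characteristic roots of r² + 2r = 0 are 0, -2.
General solution y = c₁ + c₂ e^(-2x).
Apply y(0) = 5: c₁ + c₂ = 5. Apply y'(0) = 1: 0 c₁ - 2 c₂ = 1.
Solve: c₁ = 11/2, c₂ = -1/2.
Particular solution: y = 11/2 - (1/2)e^(-2x).


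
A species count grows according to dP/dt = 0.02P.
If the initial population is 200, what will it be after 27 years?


The ODE dP/dt = 0.02P has solution P(t) = P(0)e^(0.02t).
Substitute P(0) = 200 and t = 27: P(27) = 200 e^(0.54) ≈ 343.


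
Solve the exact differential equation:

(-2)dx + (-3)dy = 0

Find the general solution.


Check exactness: ∂M/∂y = 0 and ∂N/∂x = 0; equal, so the equation is exact.
Integrate M with respect to x (treating y as constant): ∫M dx = -2x + h(y).
Differentiate w.r.t. y and set equal to N: the x-dependent terms already match, leaving h'(y) = -3. Integrate: h(y) = -3y.
So F(x,y) = -2x - 3y.
General solution: -2x - 3y = C.


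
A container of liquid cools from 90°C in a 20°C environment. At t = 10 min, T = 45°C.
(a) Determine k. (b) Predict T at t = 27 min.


Newton's law: T(t) = T_a + (T₀ - T_a)e^(-kt).
(a) Use T(10) = 45: (45 - 20)/(90 - 20) = e^(-k·10), so k = -ln(0.357)/10 ≈ 0.1030.
(b) Apply k to t = 27: T(27) = 20 + (70)e^(-2.780) ≈ 24.3°C.


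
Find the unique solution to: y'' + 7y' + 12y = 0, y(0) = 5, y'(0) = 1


Characteristic roots of r² + 7r + 12 = 0 are -4, -3.
General solution y = c₁ e^(-4x) + c₂ e^(-3x).
Apply y(0) = 5: c₁ + c₂ = 5. Apply y'(0) = 1: -4 c₁ - 3 c₂ = 1.
Solve: c₁ = -16, c₂ = 21.
Particular solution: y = -16e^(-4x) + 21e^(-3x).


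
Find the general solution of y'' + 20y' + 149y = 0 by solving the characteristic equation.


Characteristic equation: r² + 20r + 149 = 0.
Discriminant is negative; roots r = -10 ± 7i (complex conjugate pair).
General solution uses e^(α x)(C₁ cos(β x) + C₂ sin(β x)): y = e^(-10x)(C₁cos(7x) + C₂sin(7x)).


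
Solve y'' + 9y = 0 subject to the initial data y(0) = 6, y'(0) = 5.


Characteristic roots of r² + 9 = 0 are ±3i, so y = C₁cos(3x) + C₂sin(3x).
Apply y(0) = 6: C₁ = 6. Differentiate and apply y'(0) = 5: 3·C₂ = 5, so C₂ = 5/3.
Particular solution: y = 6cos(3x) + (5/3)sin(3x).


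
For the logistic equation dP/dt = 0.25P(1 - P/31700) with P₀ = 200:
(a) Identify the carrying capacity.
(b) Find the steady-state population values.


Logistic ODE dP/dt = 0.25P(1 - P/31700) has equilibria where dP/dt = 0, i.e. P = 0 or P = 31700.
The coefficient (1 - P/K) = 0 when P = K, identifying K = 31700 as the carrying capacity.
(a) K = 31700; (b) equilibria P = 0 and P = 31700.


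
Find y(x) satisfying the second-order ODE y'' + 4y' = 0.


Characteristic equation: r² + 4r = 0.
Factor: (r + 4)(r - 0) = 0 ⇒ r = -4, 0 (distinct real).
General solution: y = C₁e^(-4x) + C₂.


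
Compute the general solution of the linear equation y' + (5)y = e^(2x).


P(x) = 5 ⇒ μ = e^(5x).
(μ y)' = e^(7x) ⇒ μ y = e^(7x)/7 + C.
Divide by μ: y = (1/7)e^(2x) + Ce^(-5x).


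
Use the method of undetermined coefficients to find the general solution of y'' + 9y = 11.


Homogeneous part: r² + 9 = 0 ⇒ r = ±3i, so y_h = C₁cos(3x) + C₂sin(3x).
Try constant y_p = A; plug in: 9A = 11 ⇒ A = 11/9.
General solution: y = C₁cos(3x) + C₂sin(3x) + 11/9.


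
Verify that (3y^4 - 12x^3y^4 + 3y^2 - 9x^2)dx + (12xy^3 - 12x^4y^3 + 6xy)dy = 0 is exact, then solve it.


Check exactness: ∂M/∂y = 12y^3 - 48x^3y^3 + 6y and ∂N/∂x = 12y^3 - 48x^3y^3 + 6y; equal, so the equation is exact.
Integrate M with respect to x (treating y as constant): ∫M dx = 3xy^4 - 3x^4y^4 + 3xy^2 - 3x^3 + h(y).
Differentiate w.r.t. y and set equal to N: all terms match, so h'(y) = 0 and h is a constant absorbed into C.
General solution: 3xy^4 - 3x^4y^4 + 3xy^2 - 3x^3 = C.


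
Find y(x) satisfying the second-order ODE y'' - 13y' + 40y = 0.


Characteristic equation: r² - 13r + 40 = 0.
Factor: (r - 8)(r - 5) = 0 ⇒ r = 8, 5 (distinct real).
General solution: y = C₁e^(8x) + C₂e^(5x).


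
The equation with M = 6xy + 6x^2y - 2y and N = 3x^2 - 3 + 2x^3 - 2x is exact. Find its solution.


Check exactness: ∂M/∂y = 6x + 6x^2 - 2 and ∂N/∂x = 6x + 6x^2 - 2; equal, so the equation is exact.
Integrate M with respect to x (treating y as constant): ∫M dx = 3x^2y + 2x^3y - 2xy + h(y).
Differentiate w.r.t. y and set equal to N: the x-dependent terms already match, leaving h'(y) = -3. Integrate: h(y) = -3y.
So F(x,y) = 3x^2y - 3y + 2x^3y - 2xy.
General solution: 3x^2y - 3y + 2x^3y - 2xy = C.


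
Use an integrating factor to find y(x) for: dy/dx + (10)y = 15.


P(x) = 10, Q(x) = 15; integrating factor μ = e^(10x).
(μ y)' = 15e^(10x) ⇒ μ y = (3/2)e^(10x) + C.
Divide by μ: y = 3/2 + Ce^(-10x).


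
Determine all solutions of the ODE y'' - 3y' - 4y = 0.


Characteristic equation: r² - 3r - 4 = 0.
Factor: (r + 1)(r - 4) = 0 ⇒ r = -1, 4 (distinct real).
General solution: y = C₁e^(-x) + C₂e^(4x).


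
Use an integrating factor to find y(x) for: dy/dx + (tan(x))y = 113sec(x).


P(x) = tan(x) ⇒ μ = e^(∫tan(x)dx) = sec(x).
(sec(x) y)' = 113sec²(x) ⇒ sec(x) y = 113tan(x) + C.
Multiply by cos(x): y = 113sin(x) + C·cos(x).


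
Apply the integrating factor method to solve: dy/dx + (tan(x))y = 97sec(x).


P(x) = tan(x) ⇒ μ = e^(∫tan(x)dx) = sec(x).
(sec(x) y)' = 97sec²(x) ⇒ sec(x) y = 97tan(x) + C.
Multiply by cos(x): y = 97sin(x) + C·cos(x).


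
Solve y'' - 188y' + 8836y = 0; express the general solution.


Characteristic equation: r² - 188r + 8836 = 0, i.e. (r - 94)² = 0.
Repeated root r = 94; include an x factor for the second linearly independent solution.
General solution: y = (C₁ + C₂x)e^(94x).


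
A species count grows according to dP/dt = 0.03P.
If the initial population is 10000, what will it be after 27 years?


The ODE dP/dt = 0.03P has solution P(t) = P(0)e^(0.03t).
Substitute P(0) = 10000 and t = 27: P(27) = 10000 e^(0.81) ≈ 22479.


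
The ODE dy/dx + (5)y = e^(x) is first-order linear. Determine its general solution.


P(x) = 5 ⇒ μ = e^(5x).
(μ y)' = e^(6x) ⇒ μ y = e^(6x)/6 + C.
Divide by μ: y = (1/6)e^(x) + Ce^(-5x).


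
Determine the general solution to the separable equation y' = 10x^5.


Integrate both sides with respect to x: y = ∫ 10x^5 dx = (5/3)x^6 + C.


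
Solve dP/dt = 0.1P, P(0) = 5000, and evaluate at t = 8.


The ODE dP/dt = 0.1P has solution P(t) = P(0)e^(0.1t).
Substitute P(0) = 5000 and t = 8: P(8) = 5000 e^(0.80) ≈ 11128.


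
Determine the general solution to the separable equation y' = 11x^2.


Integrate both sides with respect to x: y = ∫ 11x^2 dx = (11/3)x^3 + C.


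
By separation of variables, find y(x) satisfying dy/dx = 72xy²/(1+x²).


Separate: dy/y² = 72x/(1+x²) dx.
Integrate LHS: ∫ dy/y² = -1/y.
Integrate RHS via u = 1+x²: 36ln(1+x²) + C.
Result: -1/y = 36ln(1+x²) + C.


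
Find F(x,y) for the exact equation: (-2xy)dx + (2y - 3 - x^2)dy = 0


Check exactness: ∂M/∂y = -2x and ∂N/∂x = -2x; equal, so the equation is exact.
Integrate M with respect to x (treating y as constant): ∫M dx = -x^2y + h(y).
Differentiate w.r.t. y and set equal to N: the x-dependent terms already match, leaving h'(y) = 2y - 3. Integrate: h(y) = y^2 - 3y.
So F(x,y) = y^2 - 3y - x^2y.
General solution: y^2 - 3y - x^2y = C.


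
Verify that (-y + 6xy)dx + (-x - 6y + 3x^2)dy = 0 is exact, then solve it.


Check exactness: ∂M/∂y = -1 + 6x and ∂N/∂x = -1 + 6x; equal, so the equation is exact.
Integrate M with respect to x (treating y as constant): ∫M dx = -xy + 3x^2y + h(y).
Differentiate w.r.t. y and set equal to N: the x-dependent terms already match, leaving h'(y) = -6y. Integrate: h(y) = -3y^2.
So F(x,y) = -xy - 3y^2 + 3x^2y.
General solution: -xy - 3y^2 + 3x^2y = C.


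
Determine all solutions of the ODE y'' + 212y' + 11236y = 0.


Characteristic equation: r² + 212r + 11236 = 0, i.e. (r + 106)² = 0.
Repeated root r = -106; include an x factor for the second linearly independent solution.
General solution: y = (C₁ + C₂x)e^(-106x).


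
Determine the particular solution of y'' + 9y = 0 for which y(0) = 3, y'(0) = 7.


Characteristic roots of r² + 9 = 0 are ±3i, so y = C₁cos(3x) + C₂sin(3x).
Apply y(0) = 3: C₁ = 3. Differentiate and apply y'(0) = 7: 3·C₂ = 7, so C₂ = 7/3.
Particular solution: y = 3cos(3x) + (7/3)sin(3x).


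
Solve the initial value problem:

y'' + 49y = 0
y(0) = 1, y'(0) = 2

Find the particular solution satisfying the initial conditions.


Characteristic roots of r² + 49 = 0 are ±7i, so y = C₁cos(7x) + C₂sin(7x).
Apply y(0) = 1: C₁ = 1. Differentiate and apply y'(0) = 2: 7·C₂ = 2, so C₂ = 2/7.
Particular solution: y = cos(7x) + (2/7)sin(7x).


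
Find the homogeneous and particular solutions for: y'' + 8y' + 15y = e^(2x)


Characteristic roots of r² + 8r + 15 = 0 are -5, -3.
y_h = C₁e^(-5x) + C₂e^(-3x).
Forcing exponent 2 is not a characteristic root; try y_p = Ae^(2x).
Substitute: A·(4 + (8)·2 + (15)) = A·35 = 1, so A = 1/35.
General solution: y = C₁e^(-5x) + C₂e^(-3x) + (1/35)e^(2x).


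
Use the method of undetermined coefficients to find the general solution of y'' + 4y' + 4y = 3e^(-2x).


Characteristic polynomial (r + 2)² = 0; repeated root r = -2.
y_h = (C₁ + C₂x)e^(-2x). Forcing matches the repeated root (resonance), so try y_p = Ax² e^(-2x).
Substitute and solve for A: 2A = 3, so A = 3/2.
General solution: y = (C₁ + C₂x + (3/2)x²)e^(-2x).


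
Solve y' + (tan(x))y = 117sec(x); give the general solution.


P(x) = tan(x) ⇒ μ = e^(∫tan(x)dx) = sec(x).
(sec(x) y)' = 117sec²(x) ⇒ sec(x) y = 117tan(x) + C.
Multiply by cos(x): y = 117sin(x) + C·cos(x).


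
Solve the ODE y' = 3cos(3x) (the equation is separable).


g(y) = 1, so integrate directly: y = ∫ 3cos(3x) dx = sin(3x) + C.


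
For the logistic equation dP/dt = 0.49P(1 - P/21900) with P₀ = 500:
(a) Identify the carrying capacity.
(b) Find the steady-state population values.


Logistic ODE dP/dt = 0.49P(1 - P/21900) has equilibria where dP/dt = 0, i.e. P = 0 or P = 21900.
The coefficient (1 - P/K) = 0 when P = K, identifying K = 21900 as the carrying capacity.
(a) K = 21900; (b) equilibria P = 0 and P = 21900.


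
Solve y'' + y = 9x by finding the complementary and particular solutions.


Homogeneous: r² + 1 = 0 ⇒ r = ±1i, y_h = C₁cos(x) + C₂sin(x).
Polynomial forcing; try y_p = Ax + B. Then y_p'' + 1 y_p = 1(Ax + B) = 9x, so B = 0 and A = 9.
General solution: y = C₁cos(x) + C₂sin(x) + 9x.


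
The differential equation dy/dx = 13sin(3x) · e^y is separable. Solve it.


Separate: e^(-y) dy = 13sin(3x) dx.
Integrate: -e^(-y) = -(13/3)cos(3x) + C₀.
Rearrange: e^(-y) = (13/3)cos(3x) + C.


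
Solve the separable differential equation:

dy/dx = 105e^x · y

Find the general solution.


Separate variables: dy/y = 105e^x dx.
Integrate: ln|y| = 105e^x + C₀.
Exponentiate: y = Ce^(105e^x).


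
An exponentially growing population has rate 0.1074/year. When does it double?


Exponential growth: P(t) = P₀ e^(0.1074t). Set P(t)/P₀ = 2: e^(0.1074t) = 2.
Solve: t = ln(2)/0.1074 ≈ 6.45 years.


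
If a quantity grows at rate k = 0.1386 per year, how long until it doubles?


Exponential growth: P(t) = P₀ e^(0.1386t). Set P(t)/P₀ = 2: e^(0.1386t) = 2.
Solve: t = ln(2)/0.1386 ≈ 5.00 years.


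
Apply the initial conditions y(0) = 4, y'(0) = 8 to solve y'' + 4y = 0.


Characteristic roots of r² + 4 = 0 are ±2i, so y = C₁cos(2x) + C₂sin(2x).
Apply y(0) = 4: C₁ = 4. Differentiate and apply y'(0) = 8: 2·C₂ = 8, so C₂ = 4.
Particular solution: y = 4cos(2x) + 4sin(2x).


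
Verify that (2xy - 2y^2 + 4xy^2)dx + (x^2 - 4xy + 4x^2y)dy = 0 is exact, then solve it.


Check exactness: ∂M/∂y = 2x - 4y + 8xy and ∂N/∂x = 2x - 4y + 8xy; equal, so the equation is exact.
Integrate M with respect to x (treating y as constant): ∫M dx = x^2y - 2xy^2 + 2x^2y^2 + h(y).
Differentiate w.r.t. y and set equal to N: all terms match, so h'(y) = 0 and h is a constant absorbed into C.
General solution: x^2y - 2xy^2 + 2x^2y^2 = C.


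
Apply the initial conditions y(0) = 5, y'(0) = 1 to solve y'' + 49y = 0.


Characteristic roots of r² + 49 = 0 are ±7i, so y = C₁cos(7x) + C₂sin(7x).
Apply y(0) = 5: C₁ = 5. Differentiate and apply y'(0) = 1: 7·C₂ = 1, so C₂ = 1/7.
Particular solution: y = 5cos(7x) + (1/7)sin(7x).


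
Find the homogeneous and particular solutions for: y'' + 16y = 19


Homogeneous part: r² + 16 = 0 ⇒ r = ±4i, so y_h = C₁cos(4x) + C₂sin(4x).
Try constant y_p = A; plug in: 16A = 19 ⇒ A = 19/16.
General solution: y = C₁cos(4x) + C₂sin(4x) + 19/16.


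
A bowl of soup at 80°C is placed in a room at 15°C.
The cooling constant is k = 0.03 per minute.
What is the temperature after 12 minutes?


Newton's law: dT/dt = -k(T - T_a) has solution T(t) = T_a + (T₀ - T_a)e^(-kt).
Plug in T_a = 15, T₀ = 80, k = 0.03, t = 12: T(12) = 15 + (65)e^(-0.36) ≈ 60.3°C.


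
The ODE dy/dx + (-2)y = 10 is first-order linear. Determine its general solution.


P(x) = -2 ⇒ μ = e^(-2x).
(μ y)' = 10e^(-2x) ⇒ μ y = -5e^(-2x) + C.
Divide by μ: y = -5 + Ce^(2x).


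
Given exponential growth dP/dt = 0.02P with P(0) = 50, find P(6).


The ODE dP/dt = 0.02P has solution P(t) = P(0)e^(0.02t).
Substitute P(0) = 50 and t = 6: P(6) = 50 e^(0.12) ≈ 56.


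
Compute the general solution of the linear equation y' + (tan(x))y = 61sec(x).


P(x) = tan(x) ⇒ μ = e^(∫tan(x)dx) = sec(x).
(sec(x) y)' = 61sec²(x) ⇒ sec(x) y = 61tan(x) + C.
Multiply by cos(x): y = 61sin(x) + C·cos(x).


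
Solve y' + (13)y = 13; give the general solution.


P(x) = 13, Q(x) = 13; integrating factor μ = e^(13x).
(μ y)' = 13e^(13x) ⇒ μ y = e^(13x) + C.
Divide by μ: y = 1 + Ce^(-13x).


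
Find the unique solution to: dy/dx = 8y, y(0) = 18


General solution of y' = 8y is y = Ce^(8x).
Apply y(0) = 18: C = 18.
Particular solution: y = 18e^(8x).


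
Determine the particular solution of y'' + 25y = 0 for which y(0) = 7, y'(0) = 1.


Characteristic roots of r² + 25 = 0 are ±5i, so y = C₁cos(5x) + C₂sin(5x).
Apply y(0) = 7: C₁ = 7. Differentiate and apply y'(0) = 1: 5·C₂ = 1, so C₂ = 1/5.
Particular solution: y = 7cos(5x) + (1/5)sin(5x).


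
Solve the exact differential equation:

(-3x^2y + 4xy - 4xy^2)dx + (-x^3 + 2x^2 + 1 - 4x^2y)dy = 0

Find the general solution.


Check exactness: ∂M/∂y = -3x^2 + 4x - 8xy and ∂N/∂x = -3x^2 + 4x - 8xy; equal, so the equation is exact.
Integrate M with respect to x (treating y as constant): ∫M dx = -x^3y + 2x^2y - 2x^2y^2 + h(y).
Differentiate w.r.t. y and set equal to N: the x-dependent terms already match, leaving h'(y) = 1. Integrate: h(y) = y.
So F(x,y) = -x^3y + 2x^2y + y - 2x^2y^2.
General solution: -x^3y + 2x^2y + y - 2x^2y^2 = C.


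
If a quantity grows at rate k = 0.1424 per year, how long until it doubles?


Exponential growth: P(t) = P₀ e^(0.1424t). Set P(t)/P₀ = 2: e^(0.1424t) = 2.
Solve: t = ln(2)/0.1424 ≈ 4.87 years.


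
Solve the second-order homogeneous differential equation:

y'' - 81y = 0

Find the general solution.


Characteristic equation: r² - 81 = 0.
Factor: (r - 9)(r + 9) = 0 ⇒ r = 9, -9 (distinct real).
General solution: y = C₁e^(9x) + C₂e^(-9x).


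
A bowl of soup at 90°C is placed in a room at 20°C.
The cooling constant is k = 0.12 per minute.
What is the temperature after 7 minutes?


Newton's law: dT/dt = -k(T - T_a) has solution T(t) = T_a + (T₀ - T_a)e^(-kt).
Plug in T_a = 20, T₀ = 90, k = 0.12, t = 7: T(7) = 20 + (70)e^(-0.84) ≈ 50.2°C.


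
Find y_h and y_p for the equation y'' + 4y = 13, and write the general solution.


Homogeneous part: r² + 4 = 0 ⇒ r = ±2i, so y_h = C₁cos(2x) + C₂sin(2x).
Try constant y_p = A; plug in: 4A = 13 ⇒ A = 13/4.
General solution: y = C₁cos(2x) + C₂sin(2x) + 13/4.


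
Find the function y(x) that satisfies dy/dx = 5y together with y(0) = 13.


General solution of y' = 5y is y = Ce^(5x).
Apply y(0) = 13: C = 13.
Particular solution: y = 13e^(5x).


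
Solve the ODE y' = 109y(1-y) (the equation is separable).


Separate: dy/[y(1-y)] = 109 dx.
Partial fractions: 1/[y(1-y)] = 1/y + 1/(1-y).
Integrate: ln|y/(1-y)| = 109x + C₀.
Solve for y: y = 1/(1 + Ce^(-109x)).


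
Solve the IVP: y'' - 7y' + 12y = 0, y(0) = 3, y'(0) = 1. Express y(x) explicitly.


Characteristic roots of r² - 7r + 12 = 0 are 3, 4.
General solution y = c₁ e^(3x) + c₂ e^(4x).
Apply y(0) = 3: c₁ + c₂ = 3. Apply y'(0) = 1: 3 c₁ + 4 c₂ = 1.
Solve: c₁ = 11, c₂ = -8.
Particular solution: y = 11e^(3x) - 8e^(4x).


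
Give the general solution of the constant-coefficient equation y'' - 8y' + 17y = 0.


Characteristic equation: r² - 8r + 17 = 0.
Discriminant is negative; roots r = 4 ± 1i (complex conjugate pair).
General solution uses e^(α x)(C₁ cos(β x) + C₂ sin(β x)): y = e^(4x)(C₁cos(x) + C₂sin(x)).


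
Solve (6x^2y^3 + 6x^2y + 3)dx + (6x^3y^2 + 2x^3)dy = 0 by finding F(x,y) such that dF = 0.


Check exactness: ∂M/∂y = 18x^2y^2 + 6x^2 and ∂N/∂x = 18x^2y^2 + 6x^2; equal, so the equation is exact.
Integrate M with respect to x (treating y as constant): ∫M dx = 2x^3y^3 + 2x^3y + 3x + h(y).
Differentiate w.r.t. y and set equal to N: all terms match, so h'(y) = 0 and h is a constant absorbed into C.
General solution: 2x^3y^3 + 2x^3y + 3x = C.


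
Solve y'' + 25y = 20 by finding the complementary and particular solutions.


Homogeneous part: r² + 25 = 0 ⇒ r = ±5i, so y_h = C₁cos(5x) + C₂sin(5x).
Try constant y_p = A; plug in: 25A = 20 ⇒ A = 4/5.
General solution: y = C₁cos(5x) + C₂sin(5x) + 4/5.


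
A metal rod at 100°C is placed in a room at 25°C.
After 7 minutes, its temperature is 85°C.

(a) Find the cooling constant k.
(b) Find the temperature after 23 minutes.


Newton's law: T(t) = T_a + (T₀ - T_a)e^(-kt).
(a) Use T(7) = 85: (85 - 25)/(100 - 25) = e^(-k·7), so k = -ln(0.800)/7 ≈ 0.0319.
(b) Apply k to t = 23: T(23) = 25 + (75)e^(-0.733) ≈ 61.0°C.
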